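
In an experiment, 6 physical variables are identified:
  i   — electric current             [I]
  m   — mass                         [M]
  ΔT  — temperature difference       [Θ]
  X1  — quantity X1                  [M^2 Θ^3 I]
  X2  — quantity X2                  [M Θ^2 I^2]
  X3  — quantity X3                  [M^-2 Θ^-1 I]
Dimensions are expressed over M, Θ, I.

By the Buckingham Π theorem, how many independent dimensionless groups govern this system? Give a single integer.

3

Write exponents as rows M,Θ,I / cols i,m,ΔT,X1,X2,X3:
  M: [ 0  1  0  2  1 -2]
  Θ: [ 0  0  1  3  2 -1]
  I: [ 1  0  0  1  2  1]
Row reduction gives pivot columns i,m,ΔT; rank = 3
Π count = n − r = 6 − 3 = 3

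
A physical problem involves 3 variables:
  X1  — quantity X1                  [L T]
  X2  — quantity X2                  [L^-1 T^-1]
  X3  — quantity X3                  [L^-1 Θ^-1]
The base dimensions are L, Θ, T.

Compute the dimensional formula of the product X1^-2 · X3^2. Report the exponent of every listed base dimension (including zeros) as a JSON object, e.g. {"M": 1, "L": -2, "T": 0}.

Dimensional matrix (L×Θ×T by X1×X2×X3):
  L: [ 1 -1 -1]
  Θ: [ 0  0 -1]
  T: [ 1 -1  0]
  [L]: (-2)·1+(2)·-1 = -4
  [Θ]: (-2)·0+(2)·-1 = -2
  [T]: (-2)·1+(2)·0 = -2
⇒ L^-4 Θ^-2 T^-2

{"L": -4, "Θ": -2, "T": -2}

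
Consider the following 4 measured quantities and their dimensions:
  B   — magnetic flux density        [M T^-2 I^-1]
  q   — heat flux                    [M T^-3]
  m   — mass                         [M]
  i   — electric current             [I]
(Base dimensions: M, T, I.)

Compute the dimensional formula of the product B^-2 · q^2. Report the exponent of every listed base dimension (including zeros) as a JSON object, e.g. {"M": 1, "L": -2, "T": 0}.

{"M": 0, "T": -2, "I": 2}

Exponent matrix [M,T,I] × [B,q,m,i]:
  M: [ 1  1  1  0]
  T: [-2 -3  0  0]
  I: [-1  0  0  1]
  [M]: (-2)·1+(2)·1 = 0
  [T]: (-2)·-2+(2)·-3 = -2
  [I]: (-2)·-1+(2)·0 = 2
⇒ T^-2 I^2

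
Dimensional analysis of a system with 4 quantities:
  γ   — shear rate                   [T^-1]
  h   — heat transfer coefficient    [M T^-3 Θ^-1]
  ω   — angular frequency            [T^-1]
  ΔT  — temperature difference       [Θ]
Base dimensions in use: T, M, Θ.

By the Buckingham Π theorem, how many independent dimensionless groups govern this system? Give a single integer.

Dimensional matrix (T×M×Θ by γ×h×ω×ΔT):
  T: [-1 -3 -1  0]
  M: [ 0  1  0  0]
  Θ: [ 0 -1  0  1]
RREF → pivots at {γ,h,ΔT} ⇒ r = 3
n=4, r=3 ⇒ 1 dimensionless group

1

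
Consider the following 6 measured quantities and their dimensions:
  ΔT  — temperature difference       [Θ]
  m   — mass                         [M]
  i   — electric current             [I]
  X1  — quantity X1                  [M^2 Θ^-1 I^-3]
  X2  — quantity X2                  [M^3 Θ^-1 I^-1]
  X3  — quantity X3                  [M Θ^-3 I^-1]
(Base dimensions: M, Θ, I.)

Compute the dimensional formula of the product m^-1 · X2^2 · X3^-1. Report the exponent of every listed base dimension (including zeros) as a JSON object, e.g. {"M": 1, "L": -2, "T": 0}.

{"M": 4, "Θ": 1, "I": -1}

Write exponents as rows M,Θ,I / cols ΔT,m,i,X1,X2,X3:
  M: [ 0  1  0  2  3  1]
  Θ: [ 1  0  0 -1 -1 -3]
  I: [ 0  0  1 -3 -1 -1]
  [M]: (-1)·1+(2)·3+(-1)·1 = 4
  [Θ]: (-1)·0+(2)·-1+(-1)·-3 = 1
  [I]: (-1)·0+(2)·-1+(-1)·-1 = -1
⇒ M^4 Θ I^-1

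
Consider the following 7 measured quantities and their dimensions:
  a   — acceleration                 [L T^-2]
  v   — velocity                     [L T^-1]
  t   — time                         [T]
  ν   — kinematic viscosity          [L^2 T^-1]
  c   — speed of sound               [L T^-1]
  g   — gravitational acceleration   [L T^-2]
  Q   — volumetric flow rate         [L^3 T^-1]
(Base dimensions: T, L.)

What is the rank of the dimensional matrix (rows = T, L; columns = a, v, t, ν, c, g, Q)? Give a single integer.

Dimensional matrix (T×L by a×v×t×ν×c×g×Q):
  T: [-2 -1  1 -1 -1 -2 -1]
  L: [ 1  1  0  2  1  1  3]
Row reduction gives pivot columns a,v; rank = 2

2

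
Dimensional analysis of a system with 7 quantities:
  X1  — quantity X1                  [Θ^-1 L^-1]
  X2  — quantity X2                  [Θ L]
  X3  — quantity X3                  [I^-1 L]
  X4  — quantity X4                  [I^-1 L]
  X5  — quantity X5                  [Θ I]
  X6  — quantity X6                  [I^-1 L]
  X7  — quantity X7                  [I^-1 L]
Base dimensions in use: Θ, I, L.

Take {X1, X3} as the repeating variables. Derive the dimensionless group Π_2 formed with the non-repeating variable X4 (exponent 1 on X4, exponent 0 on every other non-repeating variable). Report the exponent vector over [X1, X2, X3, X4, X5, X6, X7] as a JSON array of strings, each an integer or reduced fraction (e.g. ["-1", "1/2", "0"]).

["0", "0", "-1", "1", "0", "0", "0"]

Dimensional matrix (Θ×I×L by X1×X2×X3×X4×X5×X6×X7):
  Θ: [-1  1  0  0  1  0  0]
  I: [ 0  0 -1 -1  1 -1 -1]
  L: [-1  1  1  1  0  1  1]
Row reduction gives pivot columns X1,X3; rank = 2
Pivot set = {X1,X3}, free = {X2,X4,X5,X6,X7}
RREF:
  r0: [   1   -1    0    0   -1    0    0]
  r1: [   0    0    1    1   -1    1    1]
  r2: [   0    0    0    0    0    0    0]
Fix exponent of X4 at 1, X2 at 0, X5 at 0, X6 at 0, X7 at 0; solve each RREF row for its pivot's exponent:
  r0: exp(X1) + (0)·1 = 0 ⇒ exp(X1) = 0
  r1: exp(X3) + (1)·1 = 0 ⇒ exp(X3) = -1
Π_2 = X3^-1 · X4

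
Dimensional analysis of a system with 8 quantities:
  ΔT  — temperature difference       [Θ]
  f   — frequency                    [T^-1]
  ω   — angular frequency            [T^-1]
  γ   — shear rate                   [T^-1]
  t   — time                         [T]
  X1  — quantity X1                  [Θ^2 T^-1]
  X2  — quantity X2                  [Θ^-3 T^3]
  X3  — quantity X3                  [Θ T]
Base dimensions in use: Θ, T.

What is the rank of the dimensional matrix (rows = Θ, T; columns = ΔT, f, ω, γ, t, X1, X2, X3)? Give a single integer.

2

Write exponents as rows Θ,T / cols ΔT,f,ω,γ,t,X1,X2,X3:
  Θ: [ 1  0  0  0  0  2 -3  1]
  T: [ 0 -1 -1 -1  1 -1  3  1]
Echelon form has 2 nonzero rows (pivots: ΔT,f)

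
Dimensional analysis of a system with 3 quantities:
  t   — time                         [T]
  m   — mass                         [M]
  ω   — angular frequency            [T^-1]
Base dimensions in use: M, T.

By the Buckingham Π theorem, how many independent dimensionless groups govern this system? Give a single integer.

1

Exponent matrix [M,T] × [t,m,ω]:
  M: [ 0  1  0]
  T: [ 1  0 -1]
Row reduction gives pivot columns t,m; rank = 2
Π count = n − r = 3 − 2 = 1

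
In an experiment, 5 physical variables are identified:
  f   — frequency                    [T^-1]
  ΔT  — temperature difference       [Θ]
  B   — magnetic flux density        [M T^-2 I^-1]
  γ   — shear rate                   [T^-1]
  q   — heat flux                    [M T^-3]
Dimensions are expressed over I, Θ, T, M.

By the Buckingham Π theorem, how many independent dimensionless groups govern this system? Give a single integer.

1

Exponent matrix [I,Θ,T,M] × [f,ΔT,B,γ,q]:
  I: [ 0  0 -1  0  0]
  Θ: [ 0  1  0  0  0]
  T: [-1  0 -2 -1 -3]
  M: [ 0  0  1  0  1]
RREF → pivots at {f,ΔT,B,q} ⇒ r = 4
5 vars − rank 4 = 1 Π group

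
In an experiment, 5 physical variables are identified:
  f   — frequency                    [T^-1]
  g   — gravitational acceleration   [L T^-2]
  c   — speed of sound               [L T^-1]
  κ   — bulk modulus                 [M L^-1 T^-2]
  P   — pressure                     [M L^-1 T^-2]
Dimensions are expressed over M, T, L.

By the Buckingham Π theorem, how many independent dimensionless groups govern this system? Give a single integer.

Dimensional matrix (M×T×L by f×g×c×κ×P):
  M: [ 0  0  0  1  1]
  T: [-1 -2 -1 -2 -2]
  L: [ 0  1  1 -1 -1]
Echelon form has 3 nonzero rows (pivots: f,g,κ)
n=5, r=3 ⇒ 2 dimensionless groups

2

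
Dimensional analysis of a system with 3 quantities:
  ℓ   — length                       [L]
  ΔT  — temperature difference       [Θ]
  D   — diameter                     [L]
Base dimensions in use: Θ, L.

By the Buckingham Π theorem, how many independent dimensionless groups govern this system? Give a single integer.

1

Dimensional matrix (Θ×L by ℓ×ΔT×D):
  Θ: [ 0  1  0]
  L: [ 1  0  1]
RREF → pivots at {ℓ,ΔT} ⇒ r = 2
3 vars − rank 2 = 1 Π group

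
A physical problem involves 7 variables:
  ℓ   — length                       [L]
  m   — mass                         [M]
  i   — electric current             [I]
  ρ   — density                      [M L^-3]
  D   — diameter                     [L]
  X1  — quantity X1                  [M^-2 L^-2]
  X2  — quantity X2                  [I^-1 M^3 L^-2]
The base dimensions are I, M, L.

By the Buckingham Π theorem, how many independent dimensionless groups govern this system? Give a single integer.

4

Exponent matrix [I,M,L] × [ℓ,m,i,ρ,D,X1,X2]:
  I: [ 0  0  1  0  0  0 -1]
  M: [ 0  1  0  1  0 -2  3]
  L: [ 1  0  0 -3  1 -2 -2]
Row reduction gives pivot columns ℓ,m,i; rank = 3
7 vars − rank 3 = 4 Π groups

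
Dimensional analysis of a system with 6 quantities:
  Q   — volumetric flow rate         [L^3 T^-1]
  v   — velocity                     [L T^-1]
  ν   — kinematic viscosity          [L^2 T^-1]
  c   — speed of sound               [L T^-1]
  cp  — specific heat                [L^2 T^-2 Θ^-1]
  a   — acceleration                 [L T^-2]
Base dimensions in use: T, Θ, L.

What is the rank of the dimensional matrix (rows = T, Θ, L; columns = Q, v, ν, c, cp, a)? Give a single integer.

Write exponents as rows T,Θ,L / cols Q,v,ν,c,cp,a:
  T: [-1 -1 -1 -1 -2 -2]
  Θ: [ 0  0  0  0 -1  0]
  L: [ 3  1  2  1  2  1]
RREF → pivots at {Q,v,cp} ⇒ r = 3

3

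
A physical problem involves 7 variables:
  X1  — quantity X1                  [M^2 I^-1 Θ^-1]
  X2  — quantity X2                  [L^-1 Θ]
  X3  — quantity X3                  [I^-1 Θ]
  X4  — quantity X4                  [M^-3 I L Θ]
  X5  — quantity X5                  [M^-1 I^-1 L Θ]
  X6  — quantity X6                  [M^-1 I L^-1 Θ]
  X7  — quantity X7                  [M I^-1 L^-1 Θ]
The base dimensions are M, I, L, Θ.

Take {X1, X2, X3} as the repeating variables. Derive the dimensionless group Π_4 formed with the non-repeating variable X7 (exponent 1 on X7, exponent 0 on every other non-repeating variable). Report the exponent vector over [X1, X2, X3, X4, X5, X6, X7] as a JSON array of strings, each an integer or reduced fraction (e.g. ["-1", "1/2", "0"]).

Write exponents as rows M,I,L,Θ / cols X1,X2,X3,X4,X5,X6,X7:
  M: [ 2  0  0 -3 -1 -1  1]
  I: [-1  0 -1  1 -1  1 -1]
  L: [ 0 -1  0  1  1 -1 -1]
  Θ: [-1  1  1  1  1  1  1]
RREF → pivots at {X1,X2,X3} ⇒ r = 3
Pivot set = {X1,X2,X3}, free = {X4,X5,X6,X7}
RREF:
  r0: [   1    0    0 -3/2 -1/2 -1/2  1/2]
  r1: [   0    1    0   -1   -1    1    1]
  r2: [   0    0    1  1/2  3/2 -1/2  1/2]
  r3: [   0    0    0    0    0    0    0]
Fix exponent of X7 at 1, X4 at 0, X5 at 0, X6 at 0; solve each RREF row for its pivot's exponent:
  r0: exp(X1) + (1/2)·1 = 0 ⇒ exp(X1) = -1/2
  r1: exp(X2) + (1)·1 = 0 ⇒ exp(X2) = -1
  r2: exp(X3) + (1/2)·1 = 0 ⇒ exp(X3) = -1/2
Π_4 = X1^(-1/2) · X2^-1 · X3^(-1/2) · X7

["-1/2", "-1", "-1/2", "0", "0", "0", "1"]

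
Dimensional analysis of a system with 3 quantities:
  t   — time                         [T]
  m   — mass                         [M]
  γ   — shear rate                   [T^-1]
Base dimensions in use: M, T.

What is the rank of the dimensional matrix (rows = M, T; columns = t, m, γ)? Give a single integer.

Exponent matrix [M,T] × [t,m,γ]:
  M: [ 0  1  0]
  T: [ 1  0 -1]
Echelon form has 2 nonzero rows (pivots: t,m)

2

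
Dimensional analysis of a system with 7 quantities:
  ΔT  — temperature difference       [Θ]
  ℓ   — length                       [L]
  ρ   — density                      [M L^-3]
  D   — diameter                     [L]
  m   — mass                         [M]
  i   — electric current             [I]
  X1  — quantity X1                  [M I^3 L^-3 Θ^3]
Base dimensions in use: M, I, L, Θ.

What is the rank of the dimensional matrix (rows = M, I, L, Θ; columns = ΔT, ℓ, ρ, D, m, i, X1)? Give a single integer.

4

Dimensional matrix (M×I×L×Θ by ΔT×ℓ×ρ×D×m×i×X1):
  M: [ 0  0  1  0  1  0  1]
  I: [ 0  0  0  0  0  1  3]
  L: [ 0  1 -3  1  0  0 -3]
  Θ: [ 1  0  0  0  0  0  3]
RREF → pivots at {ΔT,ℓ,ρ,i} ⇒ r = 4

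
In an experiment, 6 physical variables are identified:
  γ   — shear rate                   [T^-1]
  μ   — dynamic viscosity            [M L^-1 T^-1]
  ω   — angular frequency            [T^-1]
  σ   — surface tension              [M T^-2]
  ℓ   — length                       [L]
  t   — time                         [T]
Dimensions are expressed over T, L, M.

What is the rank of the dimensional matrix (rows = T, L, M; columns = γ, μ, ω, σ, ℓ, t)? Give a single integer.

3

Write exponents as rows T,L,M / cols γ,μ,ω,σ,ℓ,t:
  T: [-1 -1 -1 -2  0  1]
  L: [ 0 -1  0  0  1  0]
  M: [ 0  1  0  1  0  0]
Row reduction gives pivot columns γ,μ,σ; rank = 3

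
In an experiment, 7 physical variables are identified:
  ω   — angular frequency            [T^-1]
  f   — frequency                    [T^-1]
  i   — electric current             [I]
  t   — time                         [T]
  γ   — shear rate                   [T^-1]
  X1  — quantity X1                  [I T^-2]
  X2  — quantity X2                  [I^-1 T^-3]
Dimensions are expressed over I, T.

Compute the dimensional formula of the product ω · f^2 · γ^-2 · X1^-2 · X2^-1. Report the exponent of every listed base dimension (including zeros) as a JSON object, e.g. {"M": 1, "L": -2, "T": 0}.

{"I": -1, "T": 6}

Dimensional matrix (I×T by ω×f×i×t×γ×X1×X2):
  I: [ 0  0  1  0  0  1 -1]
  T: [-1 -1  0  1 -1 -2 -3]
  [I]: (1)·0+(2)·0+(-2)·0+(-2)·1+(-1)·-1 = -1
  [T]: (1)·-1+(2)·-1+(-2)·-1+(-2)·-2+(-1)·-3 = 6
⇒ I^-1 T^6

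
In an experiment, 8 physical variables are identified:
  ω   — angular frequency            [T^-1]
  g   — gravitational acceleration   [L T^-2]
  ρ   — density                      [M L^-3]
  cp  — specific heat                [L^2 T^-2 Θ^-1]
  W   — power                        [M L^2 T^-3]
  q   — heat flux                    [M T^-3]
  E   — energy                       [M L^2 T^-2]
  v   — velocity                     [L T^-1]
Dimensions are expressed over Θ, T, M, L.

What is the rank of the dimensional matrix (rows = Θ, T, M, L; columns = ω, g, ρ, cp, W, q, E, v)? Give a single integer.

Dimensional matrix (Θ×T×M×L by ω×g×ρ×cp×W×q×E×v):
  Θ: [ 0  0  0 -1  0  0  0  0]
  T: [-1 -2  0 -2 -3 -3 -2 -1]
  M: [ 0  0  1  0  1  1  1  0]
  L: [ 0  1 -3  2  2  0  2  1]
Echelon form has 4 nonzero rows (pivots: ω,g,ρ,cp)

4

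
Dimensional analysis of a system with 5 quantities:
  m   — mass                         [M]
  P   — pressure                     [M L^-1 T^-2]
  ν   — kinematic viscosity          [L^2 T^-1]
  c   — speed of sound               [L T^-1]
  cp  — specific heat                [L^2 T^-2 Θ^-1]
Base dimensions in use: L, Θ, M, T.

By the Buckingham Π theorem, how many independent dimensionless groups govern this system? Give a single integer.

1

Exponent matrix [L,Θ,M,T] × [m,P,ν,c,cp]:
  L: [ 0 -1  2  1  2]
  Θ: [ 0  0  0  0 -1]
  M: [ 1  1  0  0  0]
  T: [ 0 -2 -1 -1 -2]
Echelon form has 4 nonzero rows (pivots: m,P,ν,cp)
5 vars − rank 4 = 1 Π group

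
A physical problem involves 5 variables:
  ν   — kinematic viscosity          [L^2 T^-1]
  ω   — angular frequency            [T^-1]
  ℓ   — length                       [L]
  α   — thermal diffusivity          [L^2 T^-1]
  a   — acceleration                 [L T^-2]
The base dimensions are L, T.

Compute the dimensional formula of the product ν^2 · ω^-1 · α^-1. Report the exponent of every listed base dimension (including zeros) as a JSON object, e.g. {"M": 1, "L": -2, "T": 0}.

Dimensional matrix (L×T by ν×ω×ℓ×α×a):
  L: [ 2  0  1  2  1]
  T: [-1 -1  0 -1 -2]
  [L]: (2)·2+(-1)·0+(-1)·2 = 2
  [T]: (2)·-1+(-1)·-1+(-1)·-1 = 0
⇒ L^2

{"L": 2, "T": 0}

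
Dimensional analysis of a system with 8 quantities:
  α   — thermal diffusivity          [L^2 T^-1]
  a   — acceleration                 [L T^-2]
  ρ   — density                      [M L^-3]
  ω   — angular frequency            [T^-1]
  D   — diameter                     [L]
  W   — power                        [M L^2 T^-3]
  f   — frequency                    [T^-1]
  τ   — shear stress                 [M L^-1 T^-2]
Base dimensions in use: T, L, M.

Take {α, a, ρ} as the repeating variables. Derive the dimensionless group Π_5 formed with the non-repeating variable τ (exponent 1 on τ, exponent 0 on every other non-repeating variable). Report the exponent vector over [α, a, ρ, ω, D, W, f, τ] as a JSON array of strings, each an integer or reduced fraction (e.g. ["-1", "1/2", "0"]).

["-2/3", "-2/3", "-1", "0", "0", "0", "0", "1"]

Write exponents as rows T,L,M / cols α,a,ρ,ω,D,W,f,τ:
  T: [-1 -2  0 -1  0 -3 -1 -2]
  L: [ 2  1 -3  0  1  2  0 -1]
  M: [ 0  0  1  0  0  1  0  1]
Echelon form has 3 nonzero rows (pivots: α,a,ρ)
Pivot set = {α,a,ρ}, free = {ω,D,W,f,τ}
RREF:
  r0: [   1    0    0 -1/3  2/3  7/3 -1/3  2/3]
  r1: [   0    1    0  2/3 -1/3  1/3  2/3  2/3]
  r2: [   0    0    1    0    0    1    0    1]
Fix exponent of τ at 1, ω at 0, D at 0, W at 0, f at 0; solve each RREF row for its pivot's exponent:
  r0: exp(α) + (2/3)·1 = 0 ⇒ exp(α) = -2/3
  r1: exp(a) + (2/3)·1 = 0 ⇒ exp(a) = -2/3
  r2: exp(ρ) + (1)·1 = 0 ⇒ exp(ρ) = -1
Π_5 = α^(-2/3) · a^(-2/3) · ρ^-1 · τ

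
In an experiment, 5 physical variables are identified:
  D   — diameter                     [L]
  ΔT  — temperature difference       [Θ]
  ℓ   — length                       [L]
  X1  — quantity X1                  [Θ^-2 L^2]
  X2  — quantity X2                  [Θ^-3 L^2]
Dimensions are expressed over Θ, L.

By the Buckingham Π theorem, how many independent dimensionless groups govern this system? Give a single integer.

Write exponents as rows Θ,L / cols D,ΔT,ℓ,X1,X2:
  Θ: [ 0  1  0 -2 -3]
  L: [ 1  0  1  2  2]
Row reduction gives pivot columns D,ΔT; rank = 2
Π count = n − r = 5 − 2 = 3

3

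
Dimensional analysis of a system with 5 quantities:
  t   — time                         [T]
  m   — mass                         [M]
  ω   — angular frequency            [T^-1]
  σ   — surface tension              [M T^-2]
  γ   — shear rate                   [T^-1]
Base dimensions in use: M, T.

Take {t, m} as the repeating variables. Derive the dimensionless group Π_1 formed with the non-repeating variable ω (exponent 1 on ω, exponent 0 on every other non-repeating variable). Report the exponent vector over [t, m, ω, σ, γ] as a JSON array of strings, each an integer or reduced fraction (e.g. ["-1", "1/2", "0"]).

Exponent matrix [M,T] × [t,m,ω,σ,γ]:
  M: [ 0  1  0  1  0]
  T: [ 1  0 -1 -2 -1]
RREF → pivots at {t,m} ⇒ r = 2
Repeat: t,m; free: ω,σ,γ
RREF:
  r0: [   1    0   -1   -2   -1]
  r1: [   0    1    0    1    0]
Fix exponent of ω at 1, σ at 0, γ at 0; solve each RREF row for its pivot's exponent:
  r0: exp(t) + (-1)·1 = 0 ⇒ exp(t) = 1
  r1: exp(m) + (0)·1 = 0 ⇒ exp(m) = 0
Π_1 = t · ω

["1", "0", "1", "0", "0"]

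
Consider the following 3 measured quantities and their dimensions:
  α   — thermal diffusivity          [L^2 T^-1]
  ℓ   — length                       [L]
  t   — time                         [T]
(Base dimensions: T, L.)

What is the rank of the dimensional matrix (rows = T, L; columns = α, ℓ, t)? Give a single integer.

2

Dimensional matrix (T×L by α×ℓ×t):
  T: [-1  0  1]
  L: [ 2  1  0]
Echelon form has 2 nonzero rows (pivots: α,ℓ)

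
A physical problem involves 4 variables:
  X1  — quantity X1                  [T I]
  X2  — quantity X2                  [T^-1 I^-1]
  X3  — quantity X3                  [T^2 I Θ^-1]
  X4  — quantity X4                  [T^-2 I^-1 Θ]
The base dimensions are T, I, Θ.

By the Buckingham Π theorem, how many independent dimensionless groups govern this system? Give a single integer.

2

Dimensional matrix (T×I×Θ by X1×X2×X3×X4):
  T: [ 1 -1  2 -2]
  I: [ 1 -1  1 -1]
  Θ: [ 0  0 -1  1]
Echelon form has 2 nonzero rows (pivots: X1,X3)
n=4, r=2 ⇒ 2 dimensionless groups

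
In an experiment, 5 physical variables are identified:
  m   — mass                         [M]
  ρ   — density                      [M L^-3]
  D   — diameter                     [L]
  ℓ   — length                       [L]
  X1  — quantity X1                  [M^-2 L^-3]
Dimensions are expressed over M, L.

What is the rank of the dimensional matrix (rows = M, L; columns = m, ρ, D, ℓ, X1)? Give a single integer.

2

Write exponents as rows M,L / cols m,ρ,D,ℓ,X1:
  M: [ 1  1  0  0 -2]
  L: [ 0 -3  1  1 -3]
Row reduction gives pivot columns m,ρ; rank = 2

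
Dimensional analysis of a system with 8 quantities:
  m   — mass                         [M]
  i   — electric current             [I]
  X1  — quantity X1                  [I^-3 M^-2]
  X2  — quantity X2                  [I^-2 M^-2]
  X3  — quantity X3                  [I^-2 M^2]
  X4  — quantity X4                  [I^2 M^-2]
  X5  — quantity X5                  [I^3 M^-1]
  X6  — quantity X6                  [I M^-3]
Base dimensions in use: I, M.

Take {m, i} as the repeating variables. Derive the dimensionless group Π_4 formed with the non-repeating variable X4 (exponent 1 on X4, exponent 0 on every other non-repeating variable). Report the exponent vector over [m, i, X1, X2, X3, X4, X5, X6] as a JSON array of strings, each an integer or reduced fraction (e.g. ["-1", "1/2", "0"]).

["2", "-2", "0", "0", "0", "1", "0", "0"]

Exponent matrix [I,M] × [m,i,X1,X2,X3,X4,X5,X6]:
  I: [ 0  1 -3 -2 -2  2  3  1]
  M: [ 1  0 -2 -2  2 -2 -1 -3]
Row reduction gives pivot columns m,i; rank = 2
Pivot set = {m,i}, free = {X1,X2,X3,X4,X5,X6}
RREF:
  r0: [   1    0   -2   -2    2   -2   -1   -3]
  r1: [   0    1   -3   -2   -2    2    3    1]
Fix exponent of X4 at 1, X1 at 0, X2 at 0, X3 at 0, X5 at 0, X6 at 0; solve each RREF row for its pivot's exponent:
  r0: exp(m) + (-2)·1 = 0 ⇒ exp(m) = 2
  r1: exp(i) + (2)·1 = 0 ⇒ exp(i) = -2
Π_4 = m^2 · i^-2 · X4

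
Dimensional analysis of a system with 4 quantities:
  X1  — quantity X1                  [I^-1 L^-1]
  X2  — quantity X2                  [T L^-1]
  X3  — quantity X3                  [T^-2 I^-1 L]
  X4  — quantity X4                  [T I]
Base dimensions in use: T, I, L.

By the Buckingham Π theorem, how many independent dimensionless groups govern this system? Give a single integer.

Exponent matrix [T,I,L] × [X1,X2,X3,X4]:
  T: [ 0  1 -2  1]
  I: [-1  0 -1  1]
  L: [-1 -1  1  0]
RREF → pivots at {X1,X2} ⇒ r = 2
Π count = n − r = 4 − 2 = 2

2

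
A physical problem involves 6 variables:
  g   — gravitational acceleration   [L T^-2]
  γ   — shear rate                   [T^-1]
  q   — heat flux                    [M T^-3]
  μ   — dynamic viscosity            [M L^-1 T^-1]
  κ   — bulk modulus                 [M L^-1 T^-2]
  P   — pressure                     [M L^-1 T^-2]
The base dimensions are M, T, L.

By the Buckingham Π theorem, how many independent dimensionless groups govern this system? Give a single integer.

Dimensional matrix (M×T×L by g×γ×q×μ×κ×P):
  M: [ 0  0  1  1  1  1]
  T: [-2 -1 -3 -1 -2 -2]
  L: [ 1  0  0 -1 -1 -1]
Echelon form has 3 nonzero rows (pivots: g,γ,q)
n=6, r=3 ⇒ 3 dimensionless groups

3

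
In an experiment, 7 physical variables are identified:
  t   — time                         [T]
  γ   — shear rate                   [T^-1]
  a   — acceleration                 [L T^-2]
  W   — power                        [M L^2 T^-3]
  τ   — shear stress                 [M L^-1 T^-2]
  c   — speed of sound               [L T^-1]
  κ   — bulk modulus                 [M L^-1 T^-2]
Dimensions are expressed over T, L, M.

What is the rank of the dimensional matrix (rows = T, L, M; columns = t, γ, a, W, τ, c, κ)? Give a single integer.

Write exponents as rows T,L,M / cols t,γ,a,W,τ,c,κ:
  T: [ 1 -1 -2 -3 -2 -1 -2]
  L: [ 0  0  1  2 -1  1 -1]
  M: [ 0  0  0  1  1  0  1]
Echelon form has 3 nonzero rows (pivots: t,a,W)

3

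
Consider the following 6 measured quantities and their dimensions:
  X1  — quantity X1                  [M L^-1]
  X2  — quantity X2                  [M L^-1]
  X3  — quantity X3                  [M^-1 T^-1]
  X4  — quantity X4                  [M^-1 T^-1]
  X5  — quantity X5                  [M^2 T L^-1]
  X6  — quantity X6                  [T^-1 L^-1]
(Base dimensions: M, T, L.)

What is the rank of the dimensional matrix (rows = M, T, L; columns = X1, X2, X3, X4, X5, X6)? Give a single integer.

2

Write exponents as rows M,T,L / cols X1,X2,X3,X4,X5,X6:
  M: [ 1  1 -1 -1  2  0]
  T: [ 0  0 -1 -1  1 -1]
  L: [-1 -1  0  0 -1 -1]
Row reduction gives pivot columns X1,X3; rank = 2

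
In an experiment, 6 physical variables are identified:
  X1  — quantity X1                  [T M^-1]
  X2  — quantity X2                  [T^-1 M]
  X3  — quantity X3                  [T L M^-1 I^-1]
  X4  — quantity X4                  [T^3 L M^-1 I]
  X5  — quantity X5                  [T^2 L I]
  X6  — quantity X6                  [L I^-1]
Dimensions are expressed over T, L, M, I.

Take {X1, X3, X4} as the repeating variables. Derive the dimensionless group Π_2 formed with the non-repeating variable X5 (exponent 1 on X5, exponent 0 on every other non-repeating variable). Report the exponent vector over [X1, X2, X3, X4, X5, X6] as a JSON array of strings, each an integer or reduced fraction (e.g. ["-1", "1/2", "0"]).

["1", "0", "0", "-1", "1", "0"]

Write exponents as rows T,L,M,I / cols X1,X2,X3,X4,X5,X6:
  T: [ 1 -1  1  3  2  0]
  L: [ 0  0  1  1  1  1]
  M: [-1  1 -1 -1  0  0]
  I: [ 0  0 -1  1  1 -1]
RREF → pivots at {X1,X3,X4} ⇒ r = 3
Repeat: X1,X3,X4; free: X2,X5,X6
RREF:
  r0: [   1   -1    0    0   -1   -1]
  r1: [   0    0    1    0    0    1]
  r2: [   0    0    0    1    1    0]
  r3: [   0    0    0    0    0    0]
Fix exponent of X5 at 1, X2 at 0, X6 at 0; solve each RREF row for its pivot's exponent:
  r0: exp(X1) + (-1)·1 = 0 ⇒ exp(X1) = 1
  r1: exp(X3) + (0)·1 = 0 ⇒ exp(X3) = 0
  r2: exp(X4) + (1)·1 = 0 ⇒ exp(X4) = -1
Π_2 = X1 · X4^-1 · X5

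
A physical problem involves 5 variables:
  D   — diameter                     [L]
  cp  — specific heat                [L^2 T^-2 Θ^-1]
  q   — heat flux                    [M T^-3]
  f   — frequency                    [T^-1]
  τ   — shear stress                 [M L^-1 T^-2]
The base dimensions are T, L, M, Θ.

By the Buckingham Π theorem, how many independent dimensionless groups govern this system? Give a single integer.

Exponent matrix [T,L,M,Θ] × [D,cp,q,f,τ]:
  T: [ 0 -2 -3 -1 -2]
  L: [ 1  2  0  0 -1]
  M: [ 0  0  1  0  1]
  Θ: [ 0 -1  0  0  0]
RREF → pivots at {D,cp,q,f} ⇒ r = 4
5 vars − rank 4 = 1 Π group

1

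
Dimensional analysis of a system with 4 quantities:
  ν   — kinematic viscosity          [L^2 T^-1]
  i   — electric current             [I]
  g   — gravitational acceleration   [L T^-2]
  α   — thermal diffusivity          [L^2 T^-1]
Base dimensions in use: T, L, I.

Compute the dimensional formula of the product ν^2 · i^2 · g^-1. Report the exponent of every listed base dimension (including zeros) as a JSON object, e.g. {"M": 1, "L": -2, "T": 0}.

Exponent matrix [T,L,I] × [ν,i,g,α]:
  T: [-1  0 -2 -1]
  L: [ 2  0  1  2]
  I: [ 0  1  0  0]
  [T]: (2)·-1+(2)·0+(-1)·-2 = 0
  [L]: (2)·2+(2)·0+(-1)·1 = 3
  [I]: (2)·0+(2)·1+(-1)·0 = 2
⇒ L^3 I^2

{"T": 0, "L": 3, "I": 2}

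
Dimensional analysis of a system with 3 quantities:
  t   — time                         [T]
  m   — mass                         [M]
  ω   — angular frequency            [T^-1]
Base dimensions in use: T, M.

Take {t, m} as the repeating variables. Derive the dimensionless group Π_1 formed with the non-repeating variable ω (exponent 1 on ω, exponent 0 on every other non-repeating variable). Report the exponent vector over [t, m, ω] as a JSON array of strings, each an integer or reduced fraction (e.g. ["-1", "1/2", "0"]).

Exponent matrix [T,M] × [t,m,ω]:
  T: [ 1  0 -1]
  M: [ 0  1  0]
Echelon form has 2 nonzero rows (pivots: t,m)
Pivot set = {t,m}, free = {ω}
RREF:
  r0: [   1    0   -1]
  r1: [   0    1    0]
Fix exponent of ω at 1; solve each RREF row for its pivot's exponent:
  r0: exp(t) + (-1)·1 = 0 ⇒ exp(t) = 1
  r1: exp(m) + (0)·1 = 0 ⇒ exp(m) = 0
Π_1 = t · ω

["1", "0", "1"]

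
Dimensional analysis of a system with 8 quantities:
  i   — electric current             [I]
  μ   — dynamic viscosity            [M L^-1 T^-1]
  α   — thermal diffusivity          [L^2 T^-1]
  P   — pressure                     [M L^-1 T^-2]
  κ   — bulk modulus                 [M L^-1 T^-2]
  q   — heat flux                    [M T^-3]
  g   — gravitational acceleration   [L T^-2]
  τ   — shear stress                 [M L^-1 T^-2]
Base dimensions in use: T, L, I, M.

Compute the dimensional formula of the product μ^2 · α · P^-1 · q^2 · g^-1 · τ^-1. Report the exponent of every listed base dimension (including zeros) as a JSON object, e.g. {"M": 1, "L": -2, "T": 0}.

Write exponents as rows T,L,I,M / cols i,μ,α,P,κ,q,g,τ:
  T: [ 0 -1 -1 -2 -2 -3 -2 -2]
  L: [ 0 -1  2 -1 -1  0  1 -1]
  I: [ 1  0  0  0  0  0  0  0]
  M: [ 0  1  0  1  1  1  0  1]
  [T]: (2)·-1+(1)·-1+(-1)·-2+(2)·-3+(-1)·-2+(-1)·-2 = -3
  [L]: (2)·-1+(1)·2+(-1)·-1+(2)·0+(-1)·1+(-1)·-1 = 1
  [I]: (2)·0+(1)·0+(-1)·0+(2)·0+(-1)·0+(-1)·0 = 0
  [M]: (2)·1+(1)·0+(-1)·1+(2)·1+(-1)·0+(-1)·1 = 2
⇒ T^-3 L M^2

{"T": -3, "L": 1, "I": 0, "M": 2}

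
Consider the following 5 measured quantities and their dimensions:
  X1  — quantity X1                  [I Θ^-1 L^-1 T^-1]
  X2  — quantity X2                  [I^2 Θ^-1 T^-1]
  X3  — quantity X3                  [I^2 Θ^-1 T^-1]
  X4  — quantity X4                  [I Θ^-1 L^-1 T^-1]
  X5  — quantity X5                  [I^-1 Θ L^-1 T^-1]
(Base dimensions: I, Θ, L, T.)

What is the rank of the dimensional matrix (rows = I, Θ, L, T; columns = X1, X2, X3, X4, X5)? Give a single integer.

3

Exponent matrix [I,Θ,L,T] × [X1,X2,X3,X4,X5]:
  I: [ 1  2  2  1 -1]
  Θ: [-1 -1 -1 -1  1]
  L: [-1  0  0 -1 -1]
  T: [-1 -1 -1 -1 -1]
Echelon form has 3 nonzero rows (pivots: X1,X2,X5)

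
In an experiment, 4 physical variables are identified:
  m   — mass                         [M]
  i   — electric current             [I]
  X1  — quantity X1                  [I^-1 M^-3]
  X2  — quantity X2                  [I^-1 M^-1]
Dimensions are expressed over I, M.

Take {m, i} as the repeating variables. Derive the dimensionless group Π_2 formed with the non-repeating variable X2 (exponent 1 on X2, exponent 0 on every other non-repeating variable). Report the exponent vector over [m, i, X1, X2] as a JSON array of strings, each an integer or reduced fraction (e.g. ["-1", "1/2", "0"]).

["1", "1", "0", "1"]

Dimensional matrix (I×M by m×i×X1×X2):
  I: [ 0  1 -1 -1]
  M: [ 1  0 -3 -1]
RREF → pivots at {m,i} ⇒ r = 2
Repeat: m,i; free: X1,X2
RREF:
  r0: [   1    0   -3   -1]
  r1: [   0    1   -1   -1]
Fix exponent of X2 at 1, X1 at 0; solve each RREF row for its pivot's exponent:
  r0: exp(m) + (-1)·1 = 0 ⇒ exp(m) = 1
  r1: exp(i) + (-1)·1 = 0 ⇒ exp(i) = 1
Π_2 = m · i · X2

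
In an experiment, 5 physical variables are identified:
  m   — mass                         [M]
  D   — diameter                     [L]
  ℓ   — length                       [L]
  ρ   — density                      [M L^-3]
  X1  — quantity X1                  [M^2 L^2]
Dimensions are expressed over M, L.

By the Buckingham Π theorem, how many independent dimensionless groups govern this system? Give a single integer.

Dimensional matrix (M×L by m×D×ℓ×ρ×X1):
  M: [ 1  0  0  1  2]
  L: [ 0  1  1 -3  2]
Echelon form has 2 nonzero rows (pivots: m,D)
n=5, r=2 ⇒ 3 dimensionless groups

3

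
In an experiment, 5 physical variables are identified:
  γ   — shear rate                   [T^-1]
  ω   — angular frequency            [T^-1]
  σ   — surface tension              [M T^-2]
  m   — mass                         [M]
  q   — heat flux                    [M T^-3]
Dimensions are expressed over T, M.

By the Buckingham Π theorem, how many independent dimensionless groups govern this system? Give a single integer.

3

Dimensional matrix (T×M by γ×ω×σ×m×q):
  T: [-1 -1 -2  0 -3]
  M: [ 0  0  1  1  1]
Row reduction gives pivot columns γ,σ; rank = 2
Π count = n − r = 5 − 2 = 3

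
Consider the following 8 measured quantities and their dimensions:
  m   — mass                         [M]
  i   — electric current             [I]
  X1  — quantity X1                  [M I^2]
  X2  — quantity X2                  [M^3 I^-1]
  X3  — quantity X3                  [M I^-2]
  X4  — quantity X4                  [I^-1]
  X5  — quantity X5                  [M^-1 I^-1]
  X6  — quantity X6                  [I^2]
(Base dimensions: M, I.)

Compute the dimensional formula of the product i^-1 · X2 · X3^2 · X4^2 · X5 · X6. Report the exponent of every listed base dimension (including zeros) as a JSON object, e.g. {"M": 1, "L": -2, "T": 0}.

Dimensional matrix (M×I by m×i×X1×X2×X3×X4×X5×X6):
  M: [ 1  0  1  3  1  0 -1  0]
  I: [ 0  1  2 -1 -2 -1 -1  2]
  [M]: (-1)·0+(1)·3+(2)·1+(2)·0+(1)·-1+(1)·0 = 4
  [I]: (-1)·1+(1)·-1+(2)·-2+(2)·-1+(1)·-1+(1)·2 = -7
⇒ M^4 I^-7

{"M": 4, "I": -7}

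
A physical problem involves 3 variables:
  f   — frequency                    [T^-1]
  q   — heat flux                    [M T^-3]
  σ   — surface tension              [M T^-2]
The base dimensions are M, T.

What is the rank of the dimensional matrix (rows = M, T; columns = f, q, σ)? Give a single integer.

Exponent matrix [M,T] × [f,q,σ]:
  M: [ 0  1  1]
  T: [-1 -3 -2]
RREF → pivots at {f,q} ⇒ r = 2

2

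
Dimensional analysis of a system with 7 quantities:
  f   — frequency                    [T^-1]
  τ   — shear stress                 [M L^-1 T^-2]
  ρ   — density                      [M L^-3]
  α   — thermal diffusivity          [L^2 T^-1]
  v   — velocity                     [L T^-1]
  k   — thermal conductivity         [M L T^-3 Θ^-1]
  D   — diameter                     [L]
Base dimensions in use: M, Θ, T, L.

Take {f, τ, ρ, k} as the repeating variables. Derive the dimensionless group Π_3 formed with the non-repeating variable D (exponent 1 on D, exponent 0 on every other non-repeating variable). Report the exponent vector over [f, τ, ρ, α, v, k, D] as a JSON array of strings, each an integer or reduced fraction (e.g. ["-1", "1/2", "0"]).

["1", "-1/2", "1/2", "0", "0", "0", "1"]

Dimensional matrix (M×Θ×T×L by f×τ×ρ×α×v×k×D):
  M: [ 0  1  1  0  0  1  0]
  Θ: [ 0  0  0  0  0 -1  0]
  T: [-1 -2  0 -1 -1 -3  0]
  L: [ 0 -1 -3  2  1  1  1]
Row reduction gives pivot columns f,τ,ρ,k; rank = 4
Repeat: f,τ,ρ,k; free: α,v,D
RREF:
  r0: [   1    0    0   -1    0    0   -1]
  r1: [   0    1    0    1  1/2    0  1/2]
  r2: [   0    0    1   -1 -1/2    0 -1/2]
  r3: [   0    0    0    0    0    1    0]
Fix exponent of D at 1, α at 0, v at 0; solve each RREF row for its pivot's exponent:
  r0: exp(f) + (-1)·1 = 0 ⇒ exp(f) = 1
  r1: exp(τ) + (1/2)·1 = 0 ⇒ exp(τ) = -1/2
  r2: exp(ρ) + (-1/2)·1 = 0 ⇒ exp(ρ) = 1/2
  r3: exp(k) + (0)·1 = 0 ⇒ exp(k) = 0
Π_3 = f · τ^(-1/2) · ρ^(1/2) · D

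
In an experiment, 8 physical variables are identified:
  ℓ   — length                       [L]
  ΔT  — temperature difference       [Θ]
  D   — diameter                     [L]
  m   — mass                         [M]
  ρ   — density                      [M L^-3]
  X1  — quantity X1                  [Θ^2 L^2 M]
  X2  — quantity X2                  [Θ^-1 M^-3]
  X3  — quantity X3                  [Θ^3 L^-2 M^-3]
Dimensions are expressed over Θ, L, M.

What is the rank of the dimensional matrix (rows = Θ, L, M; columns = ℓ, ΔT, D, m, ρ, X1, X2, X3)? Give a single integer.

Write exponents as rows Θ,L,M / cols ℓ,ΔT,D,m,ρ,X1,X2,X3:
  Θ: [ 0  1  0  0  0  2 -1  3]
  L: [ 1  0  1  0 -3  2  0 -2]
  M: [ 0  0  0  1  1  1 -3 -3]
RREF → pivots at {ℓ,ΔT,m} ⇒ r = 3

3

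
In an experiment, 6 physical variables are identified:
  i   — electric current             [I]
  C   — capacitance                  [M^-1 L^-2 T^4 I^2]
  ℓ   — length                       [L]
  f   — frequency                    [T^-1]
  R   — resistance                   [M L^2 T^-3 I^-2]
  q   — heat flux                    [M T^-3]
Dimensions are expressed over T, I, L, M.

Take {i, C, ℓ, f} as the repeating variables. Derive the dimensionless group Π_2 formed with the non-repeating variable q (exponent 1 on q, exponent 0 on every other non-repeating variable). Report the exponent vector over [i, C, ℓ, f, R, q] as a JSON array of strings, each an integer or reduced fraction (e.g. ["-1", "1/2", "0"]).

Dimensional matrix (T×I×L×M by i×C×ℓ×f×R×q):
  T: [ 0  4  0 -1 -3 -3]
  I: [ 1  2  0  0 -2  0]
  L: [ 0 -2  1  0  2  0]
  M: [ 0 -1  0  0  1  1]
Echelon form has 4 nonzero rows (pivots: i,C,ℓ,f)
Pivot set = {i,C,ℓ,f}, free = {R,q}
RREF:
  r0: [   1    0    0    0    0    2]
  r1: [   0    1    0    0   -1   -1]
  r2: [   0    0    1    0    0   -2]
  r3: [   0    0    0    1   -1   -1]
Fix exponent of q at 1, R at 0; solve each RREF row for its pivot's exponent:
  r0: exp(i) + (2)·1 = 0 ⇒ exp(i) = -2
  r1: exp(C) + (-1)·1 = 0 ⇒ exp(C) = 1
  r2: exp(ℓ) + (-2)·1 = 0 ⇒ exp(ℓ) = 2
  r3: exp(f) + (-1)·1 = 0 ⇒ exp(f) = 1
Π_2 = i^-2 · C · ℓ^2 · f · q

["-2", "1", "2", "1", "0", "1"]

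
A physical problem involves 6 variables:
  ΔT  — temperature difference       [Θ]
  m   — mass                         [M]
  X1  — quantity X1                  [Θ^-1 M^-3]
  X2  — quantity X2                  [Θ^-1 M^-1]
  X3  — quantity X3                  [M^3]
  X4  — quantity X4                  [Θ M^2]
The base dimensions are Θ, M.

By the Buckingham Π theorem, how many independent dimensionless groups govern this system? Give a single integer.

Write exponents as rows Θ,M / cols ΔT,m,X1,X2,X3,X4:
  Θ: [ 1  0 -1 -1  0  1]
  M: [ 0  1 -3 -1  3  2]
Echelon form has 2 nonzero rows (pivots: ΔT,m)
n=6, r=2 ⇒ 4 dimensionless groups

4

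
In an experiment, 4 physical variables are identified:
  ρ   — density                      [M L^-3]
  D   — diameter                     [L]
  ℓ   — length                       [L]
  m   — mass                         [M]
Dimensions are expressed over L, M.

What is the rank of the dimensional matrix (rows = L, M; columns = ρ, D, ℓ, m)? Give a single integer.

Write exponents as rows L,M / cols ρ,D,ℓ,m:
  L: [-3  1  1  0]
  M: [ 1  0  0  1]
Echelon form has 2 nonzero rows (pivots: ρ,D)

2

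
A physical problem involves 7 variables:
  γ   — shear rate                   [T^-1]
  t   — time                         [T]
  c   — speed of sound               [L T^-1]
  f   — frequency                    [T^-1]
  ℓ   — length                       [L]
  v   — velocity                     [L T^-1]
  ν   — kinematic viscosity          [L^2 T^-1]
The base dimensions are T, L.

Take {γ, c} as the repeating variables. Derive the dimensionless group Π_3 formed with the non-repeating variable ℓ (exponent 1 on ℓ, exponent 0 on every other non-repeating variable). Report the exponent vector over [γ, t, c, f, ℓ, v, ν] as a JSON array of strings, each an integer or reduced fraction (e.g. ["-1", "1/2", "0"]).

["1", "0", "-1", "0", "1", "0", "0"]

Exponent matrix [T,L] × [γ,t,c,f,ℓ,v,ν]:
  T: [-1  1 -1 -1  0 -1 -1]
  L: [ 0  0  1  0  1  1  2]
Echelon form has 2 nonzero rows (pivots: γ,c)
Repeat: γ,c; free: t,f,ℓ,v,ν
RREF:
  r0: [   1   -1    0    1   -1    0   -1]
  r1: [   0    0    1    0    1    1    2]
Fix exponent of ℓ at 1, t at 0, f at 0, v at 0, ν at 0; solve each RREF row for its pivot's exponent:
  r0: exp(γ) + (-1)·1 = 0 ⇒ exp(γ) = 1
  r1: exp(c) + (1)·1 = 0 ⇒ exp(c) = -1
Π_3 = γ · c^-1 · ℓ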